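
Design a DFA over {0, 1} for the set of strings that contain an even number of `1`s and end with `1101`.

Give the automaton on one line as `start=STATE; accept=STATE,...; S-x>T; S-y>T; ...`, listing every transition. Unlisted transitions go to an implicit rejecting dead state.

start=S0; accept=S5; S0-0>S0; S0-1>S1; S1-0>S1; S1-1>S2; S2-0>S0; S2-1>S3; S3-0>S4; S3-1>S2; S4-0>S1; S4-1>S5; S5-0>S0; S5-1>S3

Handle the two conditions separately and then intersect. The first has 2 states tracking the count of `1`s modulo 2; the second has 5 states tracking how much of the suffix `1101` has currently been matched. A product state is a pair (one from each), accepting exactly when both do. Minimizing collapses redundant product states.
6 states suffice.
        0   1  
>  S0   S0  S1 
   S1   S1  S2 
   S2   S0  S3 
   S3   S4  S2 
   S4   S1  S5 
 * S5   S0  S3 
(> = start, * = accepting)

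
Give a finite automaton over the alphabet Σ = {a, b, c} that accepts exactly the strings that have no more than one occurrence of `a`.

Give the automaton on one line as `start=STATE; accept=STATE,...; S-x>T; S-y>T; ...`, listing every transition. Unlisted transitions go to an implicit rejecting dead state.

start=S0; accept=S0,S1; S0-a>S1; S0-b>S0; S0-c>S0; S1-a>S2; S1-b>S1; S1-c>S1; S2-a>S2; S2-b>S2; S2-c>S2

Count `a`s, saturating at 2: state S0 means no `a` yet, S1 means one `a` seen, S2 means more than one. Each `a` increments (capped at S2); other symbols loop. Accept from {S0, S1}.
        a   b   c  
>* S0   S1  S0  S0 
 * S1   S2  S1  S1 
   S2   S2  S2  S2 
(> = start, * = accepting)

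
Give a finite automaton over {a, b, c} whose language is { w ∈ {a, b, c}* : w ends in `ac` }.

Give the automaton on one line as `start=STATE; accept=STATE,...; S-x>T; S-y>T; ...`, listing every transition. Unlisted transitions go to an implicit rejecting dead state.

start=q0; accept=q2; q0-a>q1; q0-b>q0; q0-c>q0; q1-a>q1; q1-b>q0; q1-c>q2; q2-a>q1; q2-b>q0; q2-c>q0

Remember how much of `ac` the current input suffix matches. State q0 means no match yet; q1 means the last symbol is `a`; q2 means the last 2 symbols are `ac`. Only q2 accepts. On a mismatch, fall back to the longest proper suffix that is still a prefix of `ac`.
3 states suffice.
        a   b   c  
>  q0   q1  q0  q0 
   q1   q1  q0  q2 
 * q2   q1  q0  q0 
(> = start, * = accepting)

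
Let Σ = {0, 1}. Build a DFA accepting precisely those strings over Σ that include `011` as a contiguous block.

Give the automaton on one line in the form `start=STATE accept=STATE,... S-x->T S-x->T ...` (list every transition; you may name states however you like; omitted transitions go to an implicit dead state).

start=q0 accept=q3 q0-0->q1 q0-1->q0 q1-0->q1 q1-1->q2 q2-0->q1 q2-1->q3 q3-0->q3 q3-1->q3

States q0..q2 record the length of the longest prefix of `011` that matches the current input suffix. Reaching q3 means `011` has been seen, and we stay there forever. Accept from q3.
With 4 states:
        0   1  
>  q0   q1  q0 
   q1   q1  q2 
   q2   q1  q3 
 * q3   q3  q3 
(> = start, * = accepting)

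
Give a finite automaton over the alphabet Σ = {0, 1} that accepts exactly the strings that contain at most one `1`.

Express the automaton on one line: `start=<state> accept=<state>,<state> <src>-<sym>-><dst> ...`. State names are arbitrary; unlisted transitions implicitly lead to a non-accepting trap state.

start=S0 accept=S0,S1 S0-0->S0 S0-1->S1 S1-0->S1 S1-1->S2 S2-0->S2 S2-1->S2

Only the number of `1`s matters, and only up to 2. Make a chain S0 → S1 → S2 advanced by each `1` (with S2 absorbing); every other symbol self-loops. The accepting set is {S0, S1}.
A 3-state machine:
        0   1  
>* S0   S0  S1 
 * S1   S1  S2 
   S2   S2  S2 
(> = start, * = accepting)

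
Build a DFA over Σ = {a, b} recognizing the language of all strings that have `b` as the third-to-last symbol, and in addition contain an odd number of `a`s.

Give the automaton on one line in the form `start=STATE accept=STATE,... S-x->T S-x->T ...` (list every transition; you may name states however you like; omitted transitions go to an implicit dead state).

Build one automaton per condition and run them in lockstep. One (15 states) tracks the last 3 symbols read; the other (2 states) tracks the count of `a`s modulo 2. Each combined state is a pair, one component from each; accept when both components accept. After merging equivalent states the machine shrinks.
12 states suffice.
          a    b  
>  s0     s1   s2 
   s1     s0   s3 
   s2     s4   s5 
   s3     s6   s7 
   s4     s0   s8 
   s5     s9   s5 
   s6    s10   s2 
   s7     s6  s11 
 * s8     s6   s7 
 * s9     s0   s8 
 * s10    s0   s3 
 * s11    s6  s11 
(> = start, * = accepting)

start=s0 accept=s8,s9,s10,s11 s0-a->s1 s0-b->s2 s1-a->s0 s1-b->s3 s2-a->s4 s2-b->s5 s3-a->s6 s3-b->s7 s4-a->s0 s4-b->s8 s5-a->s9 s5-b->s5 s6-a->s10 s6-b->s2 s7-a->s6 s7-b->s11 s8-a->s6 s8-b->s7 s9-a->s0 s9-b->s8 s10-a->s0 s10-b->s3 s11-a->s6 s11-b->s11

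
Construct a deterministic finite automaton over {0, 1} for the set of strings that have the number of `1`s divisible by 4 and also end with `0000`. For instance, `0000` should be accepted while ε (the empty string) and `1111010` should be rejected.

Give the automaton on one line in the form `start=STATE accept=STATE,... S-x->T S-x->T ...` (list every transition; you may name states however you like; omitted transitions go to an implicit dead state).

start=s0 accept=s7 s0-0->s1 s0-1->s2 s1-0->s3 s1-1->s2 s2-0->s2 s2-1->s4 s3-0->s5 s3-1->s2 s4-0->s4 s4-1->s6 s5-0->s7 s5-1->s2 s6-0->s6 s6-1->s0 s7-0->s7 s7-1->s2

Handle the two conditions separately and then intersect. One (4 states) tracks the count of `1`s modulo 4; the other (5 states) tracks how much of the suffix `0000` has currently been matched. Each combined state is a pair, one component from each; accept when both components accept. After merging equivalent states the machine shrinks.
8 states suffice.
        0   1  
>  s0   s1  s2 
   s1   s3  s2 
   s2   s2  s4 
   s3   s5  s2 
   s4   s4  s6 
   s5   s7  s2 
   s6   s6  s0 
 * s7   s7  s2 
(> = start, * = accepting)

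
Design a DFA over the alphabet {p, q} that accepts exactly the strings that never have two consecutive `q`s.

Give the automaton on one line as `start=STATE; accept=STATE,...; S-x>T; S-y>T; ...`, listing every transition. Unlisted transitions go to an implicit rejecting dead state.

start=A; accept=A,B; A-p>A; A-q>B; B-p>A; B-q>C; C-p>C; C-q>C

This is the complement of 'contains `qq`'. Use the same substring-matching states — A through C holding how much of `qq` has just been matched — but flip the accepting set: everything except the trap C accepts.
With 3 states:
       p  q 
>* A   A  B 
 * B   A  C 
   C   C  C 
(> = start, * = accepting)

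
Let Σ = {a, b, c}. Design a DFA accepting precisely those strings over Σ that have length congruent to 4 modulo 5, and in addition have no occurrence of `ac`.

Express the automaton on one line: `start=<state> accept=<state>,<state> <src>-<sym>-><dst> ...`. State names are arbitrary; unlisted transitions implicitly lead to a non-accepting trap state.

start=q0 accept=q8,q9 q0-a->q1 q0-b->q2 q0-c->q2 q1-a->q3 q1-b->q4 q1-c->q5 q2-a->q3 q2-b->q4 q2-c->q4 q3-a->q6 q3-b->q7 q3-c->q5 q4-a->q6 q4-b->q7 q4-c->q7 q5-a->q5 q5-b->q5 q5-c->q5 q6-a->q8 q6-b->q9 q6-c->q5 q7-a->q8 q7-b->q9 q7-c->q9 q8-a->q10 q8-b->q0 q8-c->q5 q9-a->q10 q9-b->q0 q9-c->q0 q10-a->q1 q10-b->q2 q10-c->q5

Handle the two conditions separately and then intersect. The first has 5 states tracking the input length modulo 5; the second has 3 states tracking partial matches of the forbidden pattern `ac`. A product state is a pair (one from each), accepting exactly when both do. Minimizing collapses redundant product states.
11 states suffice.
          a    b    c  
>  q0     q1   q2   q2 
   q1     q3   q4   q5 
   q2     q3   q4   q4 
   q3     q6   q7   q5 
   q4     q6   q7   q7 
   q5     q5   q5   q5 
   q6     q8   q9   q5 
   q7     q8   q9   q9 
 * q8    q10   q0   q5 
 * q9    q10   q0   q0 
   q10    q1   q2   q5 
(> = start, * = accepting)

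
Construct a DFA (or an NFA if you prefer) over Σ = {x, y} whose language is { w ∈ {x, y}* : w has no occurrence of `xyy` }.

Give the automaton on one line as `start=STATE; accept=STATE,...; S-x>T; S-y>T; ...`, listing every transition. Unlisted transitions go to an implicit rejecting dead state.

Track partial matches of the forbidden pattern `xyy`. State q3 is a dead state reached once `xyy` has occurred; every other state accepts. q0 means no part of `xyy` is currently matched.
        x   y  
>* q0   q1  q0 
 * q1   q1  q2 
 * q2   q1  q3 
   q3   q3  q3 
(> = start, * = accepting)

start=q0; accept=q0,q1,q2; q0-x>q1; q0-y>q0; q1-x>q1; q1-y>q2; q2-x>q1; q2-y>q3; q3-x>q3; q3-y>q3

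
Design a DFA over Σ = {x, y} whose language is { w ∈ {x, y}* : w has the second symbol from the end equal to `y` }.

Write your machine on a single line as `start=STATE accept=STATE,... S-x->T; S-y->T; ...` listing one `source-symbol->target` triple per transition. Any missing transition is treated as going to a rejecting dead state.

Because acceptance depends on a position counted from the end, the machine has to buffer the most recent 2 symbols. Make each state the string of the last up-to-2 symbols read; on input `x` shift the window left and append `x`. Accept when the buffered window has length 2 and begins with `y`.
        x   y  
>  S0   S1  S2 
   S1   S3  S4 
   S2   S5  S6 
   S3   S3  S4 
   S4   S5  S6 
 * S5   S3  S4 
 * S6   S5  S6 
(> = start, * = accepting)

start=S0; accept=S5,S6; S0-x->S1; S0-y->S2; S1-x->S3; S1-y->S4; S2-x->S5; S2-y->S6; S3-x->S3; S3-y->S4; S4-x->S5; S4-y->S6; S5-x->S3; S5-y->S4; S6-x->S5; S6-y->S6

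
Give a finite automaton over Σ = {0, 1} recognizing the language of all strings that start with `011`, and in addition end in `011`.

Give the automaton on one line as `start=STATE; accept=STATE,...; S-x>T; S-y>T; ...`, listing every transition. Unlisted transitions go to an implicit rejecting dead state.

start=s0; accept=s4; s0-0>s1; s0-1>s2; s1-0>s2; s1-1>s3; s2-0>s2; s2-1>s2; s3-0>s2; s3-1>s4; s4-0>s5; s4-1>s6; s5-0>s5; s5-1>s7; s6-0>s5; s6-1>s6; s7-0>s5; s7-1>s4

Handle the two conditions separately and then intersect. One (5 states) tracks whether the input so far still matches the prefix `011`; the other (4 states) tracks how much of the suffix `011` has currently been matched. Each combined state is a pair, one component from each; accept when both components accept. Equivalent product states are then merged.
An 8-state machine:
        0   1  
>  s0   s1  s2 
   s1   s2  s3 
   s2   s2  s2 
   s3   s2  s4 
 * s4   s5  s6 
   s5   s5  s7 
   s6   s5  s6 
   s7   s5  s4 
(> = start, * = accepting)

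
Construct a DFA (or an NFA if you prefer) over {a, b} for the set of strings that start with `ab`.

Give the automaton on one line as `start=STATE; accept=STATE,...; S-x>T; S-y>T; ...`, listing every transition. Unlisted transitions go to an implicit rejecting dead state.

Check the first 2 symbols one by one: s0 through s1 record how many have matched `ab` so far; any wrong symbol goes to the dead state s3. After all 2 match we enter the accepting sink s2.
A 4-state machine:
        a   b  
>  s0   s1  s3 
   s1   s3  s2 
 * s2   s2  s2 
   s3   s3  s3 
(> = start, * = accepting)

start=s0; accept=s2; s0-a>s1; s0-b>s3; s1-a>s3; s1-b>s2; s2-a>s2; s2-b>s2; s3-a>s3; s3-b>s3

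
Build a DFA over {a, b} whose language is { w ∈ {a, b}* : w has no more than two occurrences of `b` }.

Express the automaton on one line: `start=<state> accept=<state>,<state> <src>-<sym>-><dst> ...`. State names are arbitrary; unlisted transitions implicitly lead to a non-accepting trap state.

Only the number of `b`s matters, and only up to 3. Make a chain s0 → s1 → s2 → s3 advanced by each `b` (with s3 absorbing); every other symbol self-loops. The accepting set is {s0, s1, s2}.
4 states suffice.
        a   b  
>* s0   s0  s1 
 * s1   s1  s2 
 * s2   s2  s3 
   s3   s3  s3 
(> = start, * = accepting)

start=s0 accept=s0,s1,s2 s0-a->s0 s0-b->s1 s1-a->s1 s1-b->s2 s2-a->s2 s2-b->s3 s3-a->s3 s3-b->s3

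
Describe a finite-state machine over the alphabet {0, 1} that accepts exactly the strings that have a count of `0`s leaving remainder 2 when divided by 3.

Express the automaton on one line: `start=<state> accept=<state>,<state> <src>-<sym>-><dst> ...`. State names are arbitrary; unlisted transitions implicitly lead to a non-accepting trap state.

start=S0 accept=S2 S0-0->S1 S0-1->S0 S1-0->S2 S1-1->S1 S2-0->S0 S2-1->S2

The only thing that matters is how many `0`s have appeared, reduced mod 3. Use one state per residue: S0 for 0, …, S2 for 2. Reading `0` moves to the next residue; anything else stays put. S2 is accepting.
With 3 states:
        0   1  
>  S0   S1  S0 
   S1   S2  S1 
 * S2   S0  S2 
(> = start, * = accepting)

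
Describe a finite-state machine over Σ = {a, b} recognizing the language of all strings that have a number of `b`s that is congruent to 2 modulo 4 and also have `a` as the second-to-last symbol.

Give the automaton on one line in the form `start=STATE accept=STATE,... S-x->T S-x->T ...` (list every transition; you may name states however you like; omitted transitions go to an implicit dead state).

start=S0 accept=S8,S11 S0-a->S1 S0-b->S2 S1-a->S3 S1-b->S4 S2-a->S5 S2-b->S6 S3-a->S3 S3-b->S4 S4-a->S5 S4-b->S6 S5-a->S7 S5-b->S8 S6-a->S9 S6-b->S10 S7-a->S7 S7-b->S8 S8-a->S9 S8-b->S10 S9-a->S11 S9-b->S12 S10-a->S13 S10-b->S14 S11-a->S11 S11-b->S12 S12-a->S13 S12-b->S14 S13-a->S15 S13-b->S16 S14-a->S17 S14-b->S18 S15-a->S15 S15-b->S16 S16-a->S17 S16-b->S18 S17-a->S3 S17-b->S4 S18-a->S5 S18-b->S6

Run two small machines in parallel and take their product. The first has 4 states tracking the count of `b`s modulo 4; the second has 7 states tracking the last 2 symbols read. A product state is a pair (one from each), accepting exactly when both do.
With 19 states:
          a    b  
>  S0     S1   S2 
   S1     S3   S4 
   S2     S5   S6 
   S3     S3   S4 
   S4     S5   S6 
   S5     S7   S8 
   S6     S9  S10 
   S7     S7   S8 
 * S8     S9  S10 
   S9    S11  S12 
   S10   S13  S14 
 * S11   S11  S12 
   S12   S13  S14 
   S13   S15  S16 
   S14   S17  S18 
   S15   S15  S16 
   S16   S17  S18 
   S17    S3   S4 
   S18    S5   S6 
(> = start, * = accepting)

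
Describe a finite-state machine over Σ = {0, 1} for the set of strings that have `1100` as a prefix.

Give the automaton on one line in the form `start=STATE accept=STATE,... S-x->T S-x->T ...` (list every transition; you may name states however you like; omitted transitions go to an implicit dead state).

start=s0 accept=s4 s0-0->s5 s0-1->s1 s1-0->s5 s1-1->s2 s2-0->s3 s2-1->s5 s3-0->s4 s3-1->s5 s4-0->s4 s4-1->s4 s5-0->s5 s5-1->s5

Check the first 4 symbols one by one: s0 through s3 record how many have matched `1100` so far; any wrong symbol goes to the dead state s5. After all 4 match we enter the accepting sink s4.
With 6 states:
        0   1  
>  s0   s5  s1 
   s1   s5  s2 
   s2   s3  s5 
   s3   s4  s5 
 * s4   s4  s4 
   s5   s5  s5 
(> = start, * = accepting)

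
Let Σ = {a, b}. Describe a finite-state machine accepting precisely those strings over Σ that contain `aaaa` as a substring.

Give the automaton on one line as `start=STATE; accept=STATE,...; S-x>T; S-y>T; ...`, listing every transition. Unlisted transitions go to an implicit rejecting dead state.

start=s0; accept=s4; s0-a>s1; s0-b>s0; s1-a>s2; s1-b>s0; s2-a>s3; s2-b>s0; s3-a>s4; s3-b>s0; s4-a>s4; s4-b>s4

States s0..s3 record the length of the longest prefix of `aaaa` that matches the current input suffix. Reaching s4 means `aaaa` has been seen, and we stay there forever. Accept from s4.
        a   b  
>  s0   s1  s0 
   s1   s2  s0 
   s2   s3  s0 
   s3   s4  s0 
 * s4   s4  s4 
(> = start, * = accepting)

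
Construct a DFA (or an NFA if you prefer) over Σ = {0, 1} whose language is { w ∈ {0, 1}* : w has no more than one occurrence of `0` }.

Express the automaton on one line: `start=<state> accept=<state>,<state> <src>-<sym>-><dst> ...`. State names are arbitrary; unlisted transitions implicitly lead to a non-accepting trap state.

Count `0`s, saturating at 2: state s0 means no `0` yet, s1 means one `0` seen, s2 means more than one. Each `0` increments (capped at s2); other symbols loop. Accept from {s0, s1}.
A 3-state machine:
        0   1  
>* s0   s1  s0 
 * s1   s2  s1 
   s2   s2  s2 
(> = start, * = accepting)

start=s0 accept=s0,s1 s0-0->s1 s0-1->s0 s1-0->s2 s1-1->s1 s2-0->s2 s2-1->s2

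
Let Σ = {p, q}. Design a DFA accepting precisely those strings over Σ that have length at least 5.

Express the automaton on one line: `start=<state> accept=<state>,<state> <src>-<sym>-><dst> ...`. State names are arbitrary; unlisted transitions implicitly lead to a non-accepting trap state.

We only need to distinguish lengths 0, 1, …, 5, and '>5'. Chain A → B → C → D → E → F → G on every symbol, with G looping. Accepting states: {F, G}.
With 7 states:
       p  q 
>  A   B  B 
   B   C  C 
   C   D  D 
   D   E  E 
   E   F  F 
 * F   G  G 
 * G   G  G 
(> = start, * = accepting)

start=A accept=F,G A-p->B A-q->B B-p->C B-q->C C-p->D C-q->D D-p->E D-q->E E-p->F E-q->F F-p->G F-q->G G-p->G G-q->G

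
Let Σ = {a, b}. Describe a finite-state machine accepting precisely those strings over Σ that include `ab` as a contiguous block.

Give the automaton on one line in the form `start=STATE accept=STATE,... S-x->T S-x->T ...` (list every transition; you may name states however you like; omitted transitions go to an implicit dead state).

States S0..S1 record the length of the longest prefix of `ab` that matches the current input suffix. Reaching S2 means `ab` has been seen, and we stay there forever. Accept from S2.
3 states suffice.
        a   b  
>  S0   S1  S0 
   S1   S1  S2 
 * S2   S2  S2 
(> = start, * = accepting)

start=S0 accept=S2 S0-a->S1 S0-b->S0 S1-a->S1 S1-b->S2 S2-a->S2 S2-b->S2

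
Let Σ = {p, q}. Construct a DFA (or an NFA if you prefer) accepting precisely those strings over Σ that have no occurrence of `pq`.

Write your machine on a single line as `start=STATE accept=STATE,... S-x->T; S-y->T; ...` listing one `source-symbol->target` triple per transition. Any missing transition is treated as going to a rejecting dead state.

Track partial matches of the forbidden pattern `pq`. State C is a dead state reached once `pq` has occurred; every other state accepts. A means no part of `pq` is currently matched.
       p  q 
>* A   B  A 
 * B   B  C 
   C   C  C 
(> = start, * = accepting)

start=A; accept=A,B; A-p->B; A-q->A; B-p->B; B-q->C; C-p->C; C-q->C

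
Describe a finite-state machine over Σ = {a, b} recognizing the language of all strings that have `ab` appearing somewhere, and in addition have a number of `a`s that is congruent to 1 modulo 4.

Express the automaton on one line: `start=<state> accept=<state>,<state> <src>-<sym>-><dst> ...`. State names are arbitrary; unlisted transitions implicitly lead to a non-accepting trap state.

Run two small machines in parallel and take their product. One (3 states) tracks whether and how much of `ab` has been seen; the other (4 states) tracks the count of `a`s modulo 4. Each combined state is a pair, one component from each; accept when both components accept.
A 9-state machine:
        a   b  
>  S0   S1  S0 
   S1   S2  S3 
   S2   S4  S5 
 * S3   S5  S3 
   S4   S6  S7 
   S5   S7  S5 
   S6   S1  S8 
   S7   S8  S7 
   S8   S3  S8 
(> = start, * = accepting)

start=S0 accept=S3 S0-a->S1 S0-b->S0 S1-a->S2 S1-b->S3 S2-a->S4 S2-b->S5 S3-a->S5 S3-b->S3 S4-a->S6 S4-b->S7 S5-a->S7 S5-b->S5 S6-a->S1 S6-b->S8 S7-a->S8 S7-b->S7 S8-a->S3 S8-b->S8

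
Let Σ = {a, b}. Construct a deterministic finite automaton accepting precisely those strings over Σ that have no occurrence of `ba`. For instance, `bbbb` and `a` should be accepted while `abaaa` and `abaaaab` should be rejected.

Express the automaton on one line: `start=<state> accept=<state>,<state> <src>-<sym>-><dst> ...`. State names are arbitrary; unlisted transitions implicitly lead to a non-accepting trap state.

start=q0 accept=q0,q1 q0-a->q0 q0-b->q1 q1-a->q2 q1-b->q1 q2-a->q2 q2-b->q2

Track partial matches of the forbidden pattern `ba`. State q2 is a dead state reached once `ba` has occurred; every other state accepts. q0 means no part of `ba` is currently matched.
A 3-state machine:
        a   b  
>* q0   q0  q1 
 * q1   q2  q1 
   q2   q2  q2 
(> = start, * = accepting)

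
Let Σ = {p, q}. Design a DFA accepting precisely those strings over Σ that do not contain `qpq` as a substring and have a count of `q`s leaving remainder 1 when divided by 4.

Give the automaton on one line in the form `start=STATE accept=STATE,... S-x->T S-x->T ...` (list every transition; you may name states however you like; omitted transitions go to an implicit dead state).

Handle the two conditions separately and then intersect. The first has 4 states tracking partial matches of the forbidden pattern `qpq`; the second has 4 states tracking the count of `q`s modulo 4. A product state is a pair (one from each), accepting exactly when both do. After merging equivalent states the machine shrinks.
A 13-state machine:
          p    q  
>  S0     S0   S1 
 * S1     S2   S3 
 * S2     S4   S5 
   S3     S6   S7 
 * S4     S4   S3 
   S5     S5   S5 
   S6     S8   S5 
   S7     S9  S10 
   S8     S8   S7 
   S9    S11   S5 
   S10   S12   S1 
   S11   S11  S10 
   S12    S0   S5 
(> = start, * = accepting)

start=S0 accept=S1,S2,S4 S0-p->S0 S0-q->S1 S1-p->S2 S1-q->S3 S2-p->S4 S2-q->S5 S3-p->S6 S3-q->S7 S4-p->S4 S4-q->S3 S5-p->S5 S5-q->S5 S6-p->S8 S6-q->S5 S7-p->S9 S7-q->S10 S8-p->S8 S8-q->S7 S9-p->S11 S9-q->S5 S10-p->S12 S10-q->S1 S11-p->S11 S11-q->S10 S12-p->S0 S12-q->S5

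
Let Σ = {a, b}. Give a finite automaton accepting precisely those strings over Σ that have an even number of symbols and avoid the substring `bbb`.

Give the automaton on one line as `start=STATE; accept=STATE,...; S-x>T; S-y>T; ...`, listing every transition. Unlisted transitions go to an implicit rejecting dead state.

Build one automaton per condition and run them in lockstep. The first has 2 states tracking the input length modulo 2; the second has 4 states tracking partial matches of the forbidden pattern `bbb`. A product state is a pair (one from each), accepting exactly when both do. Equivalent product states are then merged.
7 states suffice.
        a   b  
>* q0   q1  q2 
   q1   q0  q3 
   q2   q0  q4 
 * q3   q1  q5 
 * q4   q1  q6 
   q5   q0  q6 
   q6   q6  q6 
(> = start, * = accepting)

start=q0; accept=q0,q3,q4; q0-a>q1; q0-b>q2; q1-a>q0; q1-b>q3; q2-a>q0; q2-b>q4; q3-a>q1; q3-b>q5; q4-a>q1; q4-b>q6; q5-a>q0; q5-b>q6; q6-a>q6; q6-b>q6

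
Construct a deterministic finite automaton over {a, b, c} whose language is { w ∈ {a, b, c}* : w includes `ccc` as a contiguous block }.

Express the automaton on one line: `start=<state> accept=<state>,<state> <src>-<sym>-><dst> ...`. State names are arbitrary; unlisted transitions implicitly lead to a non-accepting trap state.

start=q0 accept=q3 q0-a->q0 q0-b->q0 q0-c->q1 q1-a->q0 q1-b->q0 q1-c->q2 q2-a->q0 q2-b->q0 q2-c->q3 q3-a->q3 q3-b->q3 q3-c->q3

Track how much of `ccc` has been matched so far: state q0 is no progress, q3 is the absorbing accept state reached once `ccc` has occurred. Intermediate states record partial matches; on a mismatch, fall back to the longest reusable overlap.
A 4-state machine:
        a   b   c  
>  q0   q0  q0  q1 
   q1   q0  q0  q2 
   q2   q0  q0  q3 
 * q3   q3  q3  q3 
(> = start, * = accepting)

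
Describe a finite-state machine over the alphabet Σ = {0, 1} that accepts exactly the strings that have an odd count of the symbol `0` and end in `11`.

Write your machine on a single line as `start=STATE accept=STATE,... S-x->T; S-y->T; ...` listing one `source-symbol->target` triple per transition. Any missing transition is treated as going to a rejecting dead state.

Build one automaton per condition and run them in lockstep. One (2 states) tracks the count of `0`s modulo 2; the other (3 states) tracks how much of the suffix `11` has currently been matched. Each combined state is a pair, one component from each; accept when both components accept. Minimizing collapses redundant product states.
A 4-state machine:
       0  1 
>  A   B  A 
   B   A  C 
   C   A  D 
 * D   A  D 
(> = start, * = accepting)

start=A; accept=D; A-0->B; A-1->A; B-0->A; B-1->C; C-0->A; C-1->D; D-0->A; D-1->D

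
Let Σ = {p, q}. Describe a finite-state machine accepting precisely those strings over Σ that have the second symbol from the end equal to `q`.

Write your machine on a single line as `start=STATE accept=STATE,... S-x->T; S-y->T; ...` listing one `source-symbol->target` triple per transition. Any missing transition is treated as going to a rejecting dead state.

A DFA must remember the last 2 symbols (since which symbol is second-to-last isn't known until the input ends). Use one state per possible window of the last ≤2 symbols; accept from those whose window starts with `q`.
With 7 states:
        p   q  
>  s0   s1  s2 
   s1   s3  s4 
   s2   s5  s6 
   s3   s3  s4 
   s4   s5  s6 
 * s5   s3  s4 
 * s6   s5  s6 
(> = start, * = accepting)

start=s0; accept=s5,s6; s0-p->s1; s0-q->s2; s1-p->s3; s1-q->s4; s2-p->s5; s2-q->s6; s3-p->s3; s3-q->s4; s4-p->s5; s4-q->s6; s5-p->s3; s5-q->s4; s6-p->s5; s6-q->s6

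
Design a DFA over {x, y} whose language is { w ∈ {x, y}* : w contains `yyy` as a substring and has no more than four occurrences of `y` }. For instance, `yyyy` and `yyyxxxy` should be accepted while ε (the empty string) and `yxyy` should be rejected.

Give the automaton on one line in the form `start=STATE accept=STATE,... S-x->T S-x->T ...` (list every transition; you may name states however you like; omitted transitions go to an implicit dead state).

start=A accept=G,J A-x->A A-y->B B-x->C B-y->D C-x->C C-y->E D-x->F D-y->G E-x->F E-y->H F-x->F F-y->I G-x->G G-y->J H-x->K H-y->J I-x->K I-y->L J-x->J J-y->M K-x->K K-y->N L-x->O L-y->M M-x->M M-y->M N-x->O N-y->P O-x->O O-y->Q P-x->R P-y->M Q-x->R Q-y->P R-x->R R-y->Q

Run two small machines in parallel and take their product. The first has 4 states tracking whether and how much of `yyy` has been seen; the second has 6 states tracking the count of `y`s, saturating at 5. A product state is a pair (one from each), accepting exactly when both do.
With 18 states:
       x  y 
>  A   A  B 
   B   C  D 
   C   C  E 
   D   F  G 
   E   F  H 
   F   F  I 
 * G   G  J 
   H   K  J 
   I   K  L 
 * J   J  M 
   K   K  N 
   L   O  M 
   M   M  M 
   N   O  P 
   O   O  Q 
   P   R  M 
   Q   R  P 
   R   R  Q 
(> = start, * = accepting)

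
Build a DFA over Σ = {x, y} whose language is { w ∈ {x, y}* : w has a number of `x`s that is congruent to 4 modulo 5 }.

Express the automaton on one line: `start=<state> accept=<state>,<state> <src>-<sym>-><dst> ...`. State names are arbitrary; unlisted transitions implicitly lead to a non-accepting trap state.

start=q0 accept=q4 q0-x->q1 q0-y->q0 q1-x->q2 q1-y->q1 q2-x->q3 q2-y->q2 q3-x->q4 q3-y->q3 q4-x->q0 q4-y->q4

Keep the running count of `x`s modulo 5: each `x` advances along the cycle q0 → q1 → q2 → q3 → q4 → q0 while other symbols loop. Accept at q4.
        x   y  
>  q0   q1  q0 
   q1   q2  q1 
   q2   q3  q2 
   q3   q4  q3 
 * q4   q0  q4 
(> = start, * = accepting)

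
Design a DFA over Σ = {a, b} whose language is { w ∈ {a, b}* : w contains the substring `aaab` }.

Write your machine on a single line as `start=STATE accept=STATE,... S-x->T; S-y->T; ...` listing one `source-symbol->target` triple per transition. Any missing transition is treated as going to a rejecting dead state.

start=S0; accept=S4; S0-a->S1; S0-b->S0; S1-a->S2; S1-b->S0; S2-a->S3; S2-b->S0; S3-a->S3; S3-b->S4; S4-a->S4; S4-b->S4

States S0..S3 record the length of the longest prefix of `aaab` that matches the current input suffix. Reaching S4 means `aaab` has been seen, and we stay there forever. Accept from S4.
With 5 states:
        a   b  
>  S0   S1  S0 
   S1   S2  S0 
   S2   S3  S0 
   S3   S3  S4 
 * S4   S4  S4 
(> = start, * = accepting)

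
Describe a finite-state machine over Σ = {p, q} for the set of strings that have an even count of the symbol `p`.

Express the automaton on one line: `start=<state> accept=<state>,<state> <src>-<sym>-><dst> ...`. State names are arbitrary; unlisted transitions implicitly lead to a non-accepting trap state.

The only thing that matters is how many `p`s have appeared, reduced mod 2. Use one state per residue: S0 for 0, …, S1 for 1. Reading `p` moves to the next residue; anything else stays put. S0 is accepting.
A 2-state machine:
        p   q  
>* S0   S1  S0 
   S1   S0  S1 
(> = start, * = accepting)

start=S0 accept=S0 S0-p->S1 S0-q->S0 S1-p->S0 S1-q->S1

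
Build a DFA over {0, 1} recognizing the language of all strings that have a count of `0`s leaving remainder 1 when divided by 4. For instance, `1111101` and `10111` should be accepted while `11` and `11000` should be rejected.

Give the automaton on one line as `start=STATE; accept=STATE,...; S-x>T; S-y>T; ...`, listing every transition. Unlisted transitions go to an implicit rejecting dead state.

start=S0; accept=S1; S0-0>S1; S0-1>S0; S1-0>S2; S1-1>S1; S2-0>S3; S2-1>S2; S3-0>S0; S3-1>S3

The only thing that matters is how many `0`s have appeared, reduced mod 4. Use one state per residue: S0 for 0, …, S3 for 3. Reading `0` moves to the next residue; anything else stays put. S1 is accepting.
A 4-state machine:
        0   1  
>  S0   S1  S0 
 * S1   S2  S1 
   S2   S3  S2 
   S3   S0  S3 
(> = start, * = accepting)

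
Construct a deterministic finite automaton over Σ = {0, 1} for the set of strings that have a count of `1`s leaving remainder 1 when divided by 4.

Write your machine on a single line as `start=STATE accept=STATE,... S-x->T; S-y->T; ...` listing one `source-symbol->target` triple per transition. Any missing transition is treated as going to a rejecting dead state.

start=A; accept=B; A-0->A; A-1->B; B-0->B; B-1->C; C-0->C; C-1->D; D-0->D; D-1->A

Keep the running count of `1`s modulo 4: each `1` advances along the cycle A → B → C → D → A while other symbols loop. Accept at B.
A 4-state machine:
       0  1 
>  A   A  B 
 * B   B  C 
   C   C  D 
   D   D  A 
(> = start, * = accepting)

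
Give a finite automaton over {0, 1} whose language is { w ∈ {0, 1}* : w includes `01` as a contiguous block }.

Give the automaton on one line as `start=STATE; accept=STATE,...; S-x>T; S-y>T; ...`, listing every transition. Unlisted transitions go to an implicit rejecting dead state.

start=s0; accept=s2; s0-0>s1; s0-1>s0; s1-0>s1; s1-1>s2; s2-0>s2; s2-1>s2

Track how much of `01` has been matched so far: state s0 is no progress, s2 is the absorbing accept state reached once `01` has occurred. Intermediate states record partial matches; on a mismatch, fall back to the longest reusable overlap.
A 3-state machine:
        0   1  
>  s0   s1  s0 
   s1   s1  s2 
 * s2   s2  s2 
(> = start, * = accepting)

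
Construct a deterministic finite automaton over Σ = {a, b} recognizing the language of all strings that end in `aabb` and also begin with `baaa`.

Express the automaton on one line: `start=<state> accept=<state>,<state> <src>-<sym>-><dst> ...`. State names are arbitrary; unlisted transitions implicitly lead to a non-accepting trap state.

start=s0 accept=s12 s0-a->s1 s0-b->s2 s1-a->s3 s1-b->s4 s2-a->s5 s2-b->s4 s3-a->s3 s3-b->s6 s4-a->s1 s4-b->s4 s5-a->s7 s5-b->s4 s6-a->s1 s6-b->s8 s7-a->s9 s7-b->s6 s8-a->s1 s8-b->s4 s9-a->s9 s9-b->s10 s10-a->s11 s10-b->s12 s11-a->s9 s11-b->s13 s12-a->s11 s12-b->s13 s13-a->s11 s13-b->s13

Run two small machines in parallel and take their product. One (5 states) tracks how much of the suffix `aabb` has currently been matched; the other (6 states) tracks whether the input so far still matches the prefix `baaa`. Each combined state is a pair, one component from each; accept when both components accept.
With 14 states:
          a    b  
>  s0     s1   s2 
   s1     s3   s4 
   s2     s5   s4 
   s3     s3   s6 
   s4     s1   s4 
   s5     s7   s4 
   s6     s1   s8 
   s7     s9   s6 
   s8     s1   s4 
   s9     s9  s10 
   s10   s11  s12 
   s11    s9  s13 
 * s12   s11  s13 
   s13   s11  s13 
(> = start, * = accepting)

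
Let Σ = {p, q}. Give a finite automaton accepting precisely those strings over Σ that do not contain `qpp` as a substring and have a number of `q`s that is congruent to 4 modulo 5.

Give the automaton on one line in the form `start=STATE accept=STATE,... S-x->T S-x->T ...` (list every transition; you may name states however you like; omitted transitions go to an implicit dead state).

Handle the two conditions separately and then intersect. The first has 4 states tracking partial matches of the forbidden pattern `qpp`; the second has 5 states tracking the count of `q`s modulo 5. A product state is a pair (one from each), accepting exactly when both do.
A 16-state machine:
          p    q  
>  s0     s0   s1 
   s1     s2   s3 
   s2     s4   s3 
   s3     s5   s6 
   s4     s4   s7 
   s5     s7   s6 
   s6     s8   s9 
   s7     s7  s10 
   s8    s10   s9 
 * s9    s11  s12 
   s10   s10  s13 
 * s11   s13  s12 
   s12   s14   s1 
   s13   s13  s15 
   s14   s15   s1 
   s15   s15   s4 
(> = start, * = accepting)

start=s0 accept=s9,s11 s0-p->s0 s0-q->s1 s1-p->s2 s1-q->s3 s2-p->s4 s2-q->s3 s3-p->s5 s3-q->s6 s4-p->s4 s4-q->s7 s5-p->s7 s5-q->s6 s6-p->s8 s6-q->s9 s7-p->s7 s7-q->s10 s8-p->s10 s8-q->s9 s9-p->s11 s9-q->s12 s10-p->s10 s10-q->s13 s11-p->s13 s11-q->s12 s12-p->s14 s12-q->s1 s13-p->s13 s13-q->s15 s14-p->s15 s14-q->s1 s15-p->s15 s15-q->s4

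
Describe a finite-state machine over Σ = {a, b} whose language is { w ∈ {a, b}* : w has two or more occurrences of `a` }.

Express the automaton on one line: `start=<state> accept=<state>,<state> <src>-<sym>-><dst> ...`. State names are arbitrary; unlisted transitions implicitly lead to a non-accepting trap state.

Only the number of `a`s matters, and only up to 3. Make a chain s0 → s1 → s2 → s3 advanced by each `a` (with s3 absorbing); every other symbol self-loops. The accepting set is {s2, s3}.
        a   b  
>  s0   s1  s0 
   s1   s2  s1 
 * s2   s3  s2 
 * s3   s3  s3 
(> = start, * = accepting)

start=s0 accept=s2,s3 s0-a->s1 s0-b->s0 s1-a->s2 s1-b->s1 s2-a->s3 s2-b->s2 s3-a->s3 s3-b->s3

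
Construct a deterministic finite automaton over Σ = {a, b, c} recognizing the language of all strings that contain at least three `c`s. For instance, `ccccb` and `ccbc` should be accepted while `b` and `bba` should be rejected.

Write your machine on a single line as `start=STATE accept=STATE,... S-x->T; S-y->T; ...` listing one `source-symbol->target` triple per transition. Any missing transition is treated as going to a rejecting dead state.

Only the number of `c`s matters, and only up to 4. Make a chain S0 → S1 → S2 → S3 → S4 advanced by each `c` (with S4 absorbing); every other symbol self-loops. The accepting set is {S3, S4}.
5 states suffice.
        a   b   c  
>  S0   S0  S0  S1 
   S1   S1  S1  S2 
   S2   S2  S2  S3 
 * S3   S3  S3  S4 
 * S4   S4  S4  S4 
(> = start, * = accepting)

start=S0; accept=S3,S4; S0-a->S0; S0-b->S0; S0-c->S1; S1-a->S1; S1-b->S1; S1-c->S2; S2-a->S2; S2-b->S2; S2-c->S3; S3-a->S3; S3-b->S3; S3-c->S4; S4-a->S4; S4-b->S4; S4-c->S4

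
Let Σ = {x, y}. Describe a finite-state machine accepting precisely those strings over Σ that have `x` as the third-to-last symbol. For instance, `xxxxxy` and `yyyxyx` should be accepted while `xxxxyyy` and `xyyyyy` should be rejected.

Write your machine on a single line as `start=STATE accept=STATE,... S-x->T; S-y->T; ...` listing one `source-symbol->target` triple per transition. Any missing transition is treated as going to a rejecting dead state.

start=s0; accept=s7,s8,s9,s10; s0-x->s1; s0-y->s2; s1-x->s3; s1-y->s4; s2-x->s5; s2-y->s6; s3-x->s7; s3-y->s8; s4-x->s9; s4-y->s10; s5-x->s11; s5-y->s12; s6-x->s13; s6-y->s14; s7-x->s7; s7-y->s8; s8-x->s9; s8-y->s10; s9-x->s11; s9-y->s12; s10-x->s13; s10-y->s14; s11-x->s7; s11-y->s8; s12-x->s9; s12-y->s10; s13-x->s11; s13-y->s12; s14-x->s13; s14-y->s14

A DFA must remember the last 3 symbols (since which symbol is third-to-last isn't known until the input ends). Use one state per possible window of the last ≤3 symbols; accept from those whose window starts with `x`.
          x    y  
>  s0     s1   s2 
   s1     s3   s4 
   s2     s5   s6 
   s3     s7   s8 
   s4     s9  s10 
   s5    s11  s12 
   s6    s13  s14 
 * s7     s7   s8 
 * s8     s9  s10 
 * s9    s11  s12 
 * s10   s13  s14 
   s11    s7   s8 
   s12    s9  s10 
   s13   s11  s12 
   s14   s13  s14 
(> = start, * = accepting)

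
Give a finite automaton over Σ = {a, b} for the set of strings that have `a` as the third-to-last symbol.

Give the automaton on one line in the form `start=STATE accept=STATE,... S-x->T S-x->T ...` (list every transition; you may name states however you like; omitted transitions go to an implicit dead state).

A DFA must remember the last 3 symbols (since which symbol is third-to-last isn't known until the input ends). Use one state per possible window of the last ≤3 symbols; accept from those whose window starts with `a`.
With 15 states:
          a    b  
>  S0     S1   S2 
   S1     S3   S4 
   S2     S5   S6 
   S3     S7   S8 
   S4     S9  S10 
   S5    S11  S12 
   S6    S13  S14 
 * S7     S7   S8 
 * S8     S9  S10 
 * S9    S11  S12 
 * S10   S13  S14 
   S11    S7   S8 
   S12    S9  S10 
   S13   S11  S12 
   S14   S13  S14 
(> = start, * = accepting)

start=S0 accept=S7,S8,S9,S10 S0-a->S1 S0-b->S2 S1-a->S3 S1-b->S4 S2-a->S5 S2-b->S6 S3-a->S7 S3-b->S8 S4-a->S9 S4-b->S10 S5-a->S11 S5-b->S12 S6-a->S13 S6-b->S14 S7-a->S7 S7-b->S8 S8-a->S9 S8-b->S10 S9-a->S11 S9-b->S12 S10-a->S13 S10-b->S14 S11-a->S7 S11-b->S8 S12-a->S9 S12-b->S10 S13-a->S11 S13-b->S12 S14-a->S13 S14-b->S14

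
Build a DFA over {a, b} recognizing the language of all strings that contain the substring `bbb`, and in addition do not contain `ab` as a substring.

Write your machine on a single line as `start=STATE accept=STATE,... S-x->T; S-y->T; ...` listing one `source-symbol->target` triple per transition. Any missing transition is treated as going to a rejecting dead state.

Handle the two conditions separately and then intersect. One (4 states) tracks whether and how much of `bbb` has been seen; the other (3 states) tracks partial matches of the forbidden pattern `ab`. Each combined state is a pair, one component from each; accept when both components accept. Equivalent product states are then merged.
A 6-state machine:
        a   b  
>  s0   s1  s2 
   s1   s1  s1 
   s2   s1  s3 
   s3   s1  s4 
 * s4   s5  s4 
 * s5   s5  s1 
(> = start, * = accepting)

start=s0; accept=s4,s5; s0-a->s1; s0-b->s2; s1-a->s1; s1-b->s1; s2-a->s1; s2-b->s3; s3-a->s1; s3-b->s4; s4-a->s5; s4-b->s4; s5-a->s5; s5-b->s1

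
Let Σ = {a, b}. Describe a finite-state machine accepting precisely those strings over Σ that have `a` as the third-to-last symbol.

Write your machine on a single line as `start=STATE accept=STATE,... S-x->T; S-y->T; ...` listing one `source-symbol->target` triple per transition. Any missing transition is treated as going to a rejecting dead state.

start=q0; accept=q7,q8,q9,q10; q0-a->q1; q0-b->q2; q1-a->q3; q1-b->q4; q2-a->q5; q2-b->q6; q3-a->q7; q3-b->q8; q4-a->q9; q4-b->q10; q5-a->q11; q5-b->q12; q6-a->q13; q6-b->q14; q7-a->q7; q7-b->q8; q8-a->q9; q8-b->q10; q9-a->q11; q9-b->q12; q10-a->q13; q10-b->q14; q11-a->q7; q11-b->q8; q12-a->q9; q12-b->q10; q13-a->q11; q13-b->q12; q14-a->q13; q14-b->q14

A DFA must remember the last 3 symbols (since which symbol is third-to-last isn't known until the input ends). Use one state per possible window of the last ≤3 symbols; accept from those whose window starts with `a`.
With 15 states:
          a    b  
>  q0     q1   q2 
   q1     q3   q4 
   q2     q5   q6 
   q3     q7   q8 
   q4     q9  q10 
   q5    q11  q12 
   q6    q13  q14 
 * q7     q7   q8 
 * q8     q9  q10 
 * q9    q11  q12 
 * q10   q13  q14 
   q11    q7   q8 
   q12    q9  q10 
   q13   q11  q12 
   q14   q13  q14 
(> = start, * = accepting)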